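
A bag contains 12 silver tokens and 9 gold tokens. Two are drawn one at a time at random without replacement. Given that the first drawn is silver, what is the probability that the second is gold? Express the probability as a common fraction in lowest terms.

After removing one silver, 20 remain: 11 silver and 9 gold.
So the probability the next is gold is 9/20.

9/20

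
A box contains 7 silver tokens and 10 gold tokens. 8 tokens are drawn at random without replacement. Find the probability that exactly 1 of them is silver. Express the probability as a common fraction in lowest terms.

The sample space is all 8-subsets of the 17: C(17,8) = 24310.
Selections with exactly 1 silver: choose 1 of the 7 silver and 7 of the 10 gold, C(7,1)·C(10,7) = 7·120 = 840.
Probability = 840/24310 = 84/2431.

84/2431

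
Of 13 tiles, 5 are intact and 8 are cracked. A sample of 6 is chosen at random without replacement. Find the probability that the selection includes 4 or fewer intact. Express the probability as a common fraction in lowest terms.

427/429

Total selections: C(13,6) = 1716.
The complement is exactly 5 intact: C(5,5)·C(8,1) = 8.
Probability = 1 − 8/1716 = 1708/1716 = 427/429.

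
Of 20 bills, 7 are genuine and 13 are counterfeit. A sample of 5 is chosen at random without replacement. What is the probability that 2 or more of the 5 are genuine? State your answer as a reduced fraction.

There are C(20,5) = 15504 ways to choose the 5.
Count the complement (fewer than 2 genuine): C(7,0)·C(13,5) + C(7,1)·C(13,4) = 1287 + 5005 = 6292.
Probability = 1 − 6292/15504 = 9212/15504 = 2303/3876.

2303/3876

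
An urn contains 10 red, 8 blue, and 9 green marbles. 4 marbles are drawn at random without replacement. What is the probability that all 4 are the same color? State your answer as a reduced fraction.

203/8775

There are C(27,4) = 17550 ways to draw 4 marbles.
All same color: C(10,4) + C(8,4) + C(9,4) = 210 + 70 + 126 = 406.
Probability = 406/17550 = 203/8775.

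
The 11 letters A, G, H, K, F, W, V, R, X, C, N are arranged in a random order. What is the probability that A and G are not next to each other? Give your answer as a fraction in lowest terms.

There are 11! = 39916800 arrangements.
Arrangements with A and G adjacent: 2·10! = 7257600.
So not adjacent: 39916800 − 7257600 = 32659200, probability 32659200/39916800 = 9/11.

9/11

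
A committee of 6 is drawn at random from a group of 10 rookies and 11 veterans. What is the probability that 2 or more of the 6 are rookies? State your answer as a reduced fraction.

1171/1292

There are C(21,6) = 54264 ways to choose the 6.
Favorable selections (2 or more rookies): C(10,2)·C(11,4) + C(10,3)·C(11,3) + C(10,4)·C(11,2) + C(10,5)·C(11,1) + C(10,6)·C(11,0) = 14850 + 19800 + 11550 + 2772 + 210 = 49182.
Probability = 49182/54264 = 1171/1292.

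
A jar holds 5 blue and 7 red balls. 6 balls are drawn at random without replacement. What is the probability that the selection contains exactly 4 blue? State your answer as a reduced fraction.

5/44

The sample space is all 6-subsets of the 12: C(12,6) = 924.
Selections with exactly 4 blue: choose 4 of the 5 blue and 2 of the 7 red, C(5,4)·C(7,2) = 5·21 = 105.
Probability = 105/924 = 5/44.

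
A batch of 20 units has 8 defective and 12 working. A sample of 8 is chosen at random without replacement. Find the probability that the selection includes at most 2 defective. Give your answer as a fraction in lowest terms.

There are C(20,8) = 125970 ways to choose the 8.
Favorable selections (at most 2 defective): C(8,0)·C(12,8) + C(8,1)·C(12,7) + C(8,2)·C(12,6) = 495 + 6336 + 25872 = 32703.
Probability = 32703/125970 = 10901/41990.

10901/41990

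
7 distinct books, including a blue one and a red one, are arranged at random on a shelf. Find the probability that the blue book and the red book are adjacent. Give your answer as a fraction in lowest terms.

There are 7! = 5040 arrangements.
Treat the blue book and the red book as a block: 6! arrangements of the blocks × 2 orders within the block = 2·720 = 1440.
Probability = 1440/5040 = 2/7.

2/7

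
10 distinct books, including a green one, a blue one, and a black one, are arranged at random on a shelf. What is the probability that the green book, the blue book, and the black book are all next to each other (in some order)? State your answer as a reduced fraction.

There are 10! = 3628800 arrangements.
Treat the three as one block: 8! placements × 3! orders within the block = 40320·6 = 241920.
Probability = 241920/3628800 = 1/15.

1/15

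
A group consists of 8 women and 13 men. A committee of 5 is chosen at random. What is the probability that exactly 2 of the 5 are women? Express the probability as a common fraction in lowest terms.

1144/2907

The sample space is all 5-subsets of the 21: C(21,5) = 20349.
Selections with exactly 2 women: choose 2 of the 8 women and 3 of the 13 men, C(8,2)·C(13,3) = 28·286 = 8008.
Probability = 8008/20349 = 1144/2907.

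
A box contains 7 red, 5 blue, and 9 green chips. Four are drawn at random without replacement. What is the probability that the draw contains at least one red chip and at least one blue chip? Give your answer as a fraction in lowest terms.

There are C(21,4) = 5985 possible draws.
By inclusion-exclusion on the complements, draws missing all red or all blue: C(14,4) + C(16,4) − C(9,4) = 1001 + 1820 − 126 = 2695.
So draws with at least one of each: 5985 − 2695 = 3290, probability 3290/5985 = 94/171.

94/171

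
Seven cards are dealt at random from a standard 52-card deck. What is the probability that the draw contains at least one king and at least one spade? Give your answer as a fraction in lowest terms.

There are C(52,7) = 133784560 possible draws.
By inclusion-exclusion on the complements, draws missing all kings or all spades: C(48,7) + C(39,7) − C(36,7) = 73629072 + 15380937 − 8347680 = 80662329.
So draws with at least one of each: 133784560 − 80662329 = 53122231, probability 53122231/133784560.

53122231/133784560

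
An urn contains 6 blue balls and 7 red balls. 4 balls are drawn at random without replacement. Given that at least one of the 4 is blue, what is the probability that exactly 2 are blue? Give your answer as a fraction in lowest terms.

Work in counts. Selections with at least one blue: C(13,4) − C(7,4) = 715 − 35 = 680.
Of those, selections where exactly 2 are blue: C(6,2)·C(7,2) = 15·21 = 315.
Conditional probability = 315/680 = 63/136.

63/136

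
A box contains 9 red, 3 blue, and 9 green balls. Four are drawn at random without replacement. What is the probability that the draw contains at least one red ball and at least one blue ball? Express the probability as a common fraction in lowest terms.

There are C(21,4) = 5985 possible draws.
By inclusion-exclusion on the complements, draws missing all red or all blue: C(12,4) + C(18,4) − C(9,4) = 495 + 3060 − 126 = 3429.
So draws with at least one of each: 5985 − 3429 = 2556, probability 2556/5985 = 284/665.

284/665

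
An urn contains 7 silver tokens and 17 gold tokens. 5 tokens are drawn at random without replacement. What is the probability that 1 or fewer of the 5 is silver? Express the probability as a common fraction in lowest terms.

136/253

Total selections: C(24,5) = 42504.
Favorable selections (1 or fewer silver): C(7,0)·C(17,5) + C(7,1)·C(17,4) = 6188 + 16660 = 22848.
Probability = 22848/42504 = 136/253.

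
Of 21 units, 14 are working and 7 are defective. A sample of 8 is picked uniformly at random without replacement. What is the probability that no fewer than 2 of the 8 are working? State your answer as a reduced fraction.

14534/14535

Total selections: C(21,8) = 203490.
The complement is exactly 1 working: C(14,1)·C(7,7) = 14.
Probability = 1 − 14/203490 = 203476/203490 = 14534/14535.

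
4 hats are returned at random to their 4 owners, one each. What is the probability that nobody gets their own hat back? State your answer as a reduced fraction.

3/8

There are 4! = 24 assignments.
By inclusion-exclusion, assignments with no fixed points: C(4,0)·4! − C(4,1)·3! + C(4,2)·2! − C(4,3)·1! + C(4,4)·0! = 9.
Probability = 9/24 = 3/8.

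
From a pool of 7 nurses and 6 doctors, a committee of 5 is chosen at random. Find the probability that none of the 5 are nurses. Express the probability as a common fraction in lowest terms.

2/429

There are C(13,5) = 1287 possible selections.
Selections with no nurses (all doctors): C(6,5) = 6.
Probability = 6/1287 = 2/429.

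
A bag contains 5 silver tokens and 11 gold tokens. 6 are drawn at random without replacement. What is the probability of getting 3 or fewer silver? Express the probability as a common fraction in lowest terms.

Total selections: C(16,6) = 8008.
Count the complement (more than 3 silver): C(5,4)·C(11,2) + C(5,5)·C(11,1) = 275 + 11 = 286.
Probability = 1 − 286/8008 = 7722/8008 = 27/28.

27/28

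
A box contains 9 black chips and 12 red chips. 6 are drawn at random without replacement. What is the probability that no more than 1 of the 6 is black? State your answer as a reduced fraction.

671/4522

Total selections: C(21,6) = 54264.
Favorable selections (no more than 1 black): C(9,0)·C(12,6) + C(9,1)·C(12,5) = 924 + 7128 = 8052.
Probability = 8052/54264 = 671/4522.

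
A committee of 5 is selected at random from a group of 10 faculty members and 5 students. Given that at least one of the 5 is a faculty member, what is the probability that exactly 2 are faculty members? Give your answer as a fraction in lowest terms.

Work in counts. Selections with at least one faculty member: C(15,5) − C(5,5) = 3003 − 1 = 3002.
Of those, selections where exactly 2 are faculty members: C(10,2)·C(5,3) = 45·10 = 450.
Conditional probability = 450/3002 = 225/1501.

225/1501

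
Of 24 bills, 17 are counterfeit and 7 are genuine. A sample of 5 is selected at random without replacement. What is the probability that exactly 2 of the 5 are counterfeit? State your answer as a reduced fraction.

85/759

There are C(24,5) = 42504 ways to choose 5 from 24.
Selections with exactly 2 counterfeit: choose 2 of the 17 counterfeit and 3 of the 7 genuine, C(17,2)·C(7,3) = 136·35 = 4760.
Probability = 4760/42504 = 85/759.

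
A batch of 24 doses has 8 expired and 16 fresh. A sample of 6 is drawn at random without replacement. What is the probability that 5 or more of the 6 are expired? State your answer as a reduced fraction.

3/437

Total selections: C(24,6) = 134596.
Favorable selections (5 or more expired): C(8,5)·C(16,1) + C(8,6)·C(16,0) = 896 + 28 = 924.
Probability = 924/134596 = 3/437.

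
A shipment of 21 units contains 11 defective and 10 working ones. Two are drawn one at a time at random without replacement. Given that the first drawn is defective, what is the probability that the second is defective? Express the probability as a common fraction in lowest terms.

After removing one defective, 20 remain: 10 defective and 10 working.
So the probability the next is defective is 10/20 = 1/2.

1/2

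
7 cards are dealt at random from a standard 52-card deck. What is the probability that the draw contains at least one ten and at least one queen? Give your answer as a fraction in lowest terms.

There are C(52,7) = 133784560 possible draws.
By inclusion-exclusion on the complements, draws missing all tens or all queens: C(48,7) + C(48,7) − C(44,7) = 73629072 + 73629072 − 38320568 = 108937576.
So draws with at least one of each: 133784560 − 108937576 = 24846984, probability 24846984/133784560 = 3105873/16723070.

3105873/16723070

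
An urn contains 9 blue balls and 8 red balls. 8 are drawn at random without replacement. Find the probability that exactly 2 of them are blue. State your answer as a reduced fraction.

Total number of selections: C(17,8) = 24310.
Selections with exactly 2 blue: choose 2 of the 9 blue and 6 of the 8 red, C(9,2)·C(8,6) = 36·28 = 1008.
Probability = 1008/24310 = 504/12155.

504/12155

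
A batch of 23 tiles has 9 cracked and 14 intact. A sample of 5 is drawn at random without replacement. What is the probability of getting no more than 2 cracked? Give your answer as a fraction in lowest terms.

3445/4807

There are C(23,5) = 33649 ways to choose the 5.
Favorable selections (no more than 2 cracked): C(9,0)·C(14,5) + C(9,1)·C(14,4) + C(9,2)·C(14,3) = 2002 + 9009 + 13104 = 24115.
Probability = 24115/33649 = 3445/4807.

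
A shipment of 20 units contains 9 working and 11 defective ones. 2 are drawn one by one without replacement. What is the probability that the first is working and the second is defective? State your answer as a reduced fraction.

Multiply the conditional probabilities at each draw: 9/20 · 11/19 = 99/380.

99/380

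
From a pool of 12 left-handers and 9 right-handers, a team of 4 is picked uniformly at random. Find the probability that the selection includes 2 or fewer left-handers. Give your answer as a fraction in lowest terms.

78/133

There are C(21,4) = 5985 ways to choose the 4.
Count the complement (more than 2 left-handers): C(12,3)·C(9,1) + C(12,4)·C(9,0) = 1980 + 495 = 2475.
Probability = 1 − 2475/5985 = 3510/5985 = 78/133.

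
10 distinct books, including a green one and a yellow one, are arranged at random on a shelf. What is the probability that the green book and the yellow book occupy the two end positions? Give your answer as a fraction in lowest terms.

There are 10! = 3628800 arrangements.
Place the green book and the yellow book at the ends in 2 ways, arrange the remaining 8 in 8! = 40320 ways: 2·40320 = 80640.
Probability = 80640/3628800 = 1/45.

1/45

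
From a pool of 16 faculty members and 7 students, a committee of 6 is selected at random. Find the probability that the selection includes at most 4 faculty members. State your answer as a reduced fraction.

There are C(23,6) = 100947 ways to choose the 6.
Count the complement (more than 4 faculty members): C(16,5)·C(7,1) + C(16,6)·C(7,0) = 30576 + 8008 = 38584.
Probability = 1 − 38584/100947 = 62363/100947 = 8909/14421.

8909/14421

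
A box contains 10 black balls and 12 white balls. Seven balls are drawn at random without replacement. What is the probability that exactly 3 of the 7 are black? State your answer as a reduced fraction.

225/646

Total number of selections: C(22,7) = 170544.
Selections with exactly 3 black: choose 3 of the 10 black and 4 of the 12 white, C(10,3)·C(12,4) = 120·495 = 59400.
Probability = 59400/170544 = 225/646.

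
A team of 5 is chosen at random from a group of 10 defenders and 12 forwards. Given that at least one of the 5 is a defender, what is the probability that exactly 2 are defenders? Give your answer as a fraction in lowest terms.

Work in counts. Selections with at least one defender: C(22,5) − C(12,5) = 26334 − 792 = 25542.
Of those, selections where exactly 2 are defenders: C(10,2)·C(12,3) = 45·220 = 9900.
Conditional probability = 9900/25542 = 50/129.

50/129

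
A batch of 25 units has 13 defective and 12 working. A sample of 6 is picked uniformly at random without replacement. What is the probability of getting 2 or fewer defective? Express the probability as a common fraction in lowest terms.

There are C(25,6) = 177100 ways to choose the 6.
Favorable selections (2 or fewer defective): C(13,0)·C(12,6) + C(13,1)·C(12,5) + C(13,2)·C(12,4) = 924 + 10296 + 38610 = 49830.
Probability = 49830/177100 = 453/1610.

453/1610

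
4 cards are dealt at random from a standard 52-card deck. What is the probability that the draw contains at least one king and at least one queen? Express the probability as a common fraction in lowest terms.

There are C(52,4) = 270725 possible draws.
By inclusion-exclusion on the complements, draws missing all kings or all queens: C(48,4) + C(48,4) − C(44,4) = 194580 + 194580 − 135751 = 253409.
So draws with at least one of each: 270725 − 253409 = 17316, probability 17316/270725 = 1332/20825.

1332/20825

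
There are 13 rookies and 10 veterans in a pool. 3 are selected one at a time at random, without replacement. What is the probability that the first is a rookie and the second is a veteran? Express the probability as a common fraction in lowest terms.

65/253

Multiply the conditional probabilities at each draw: 13/23 · 10/22 = 130/506 = 65/253.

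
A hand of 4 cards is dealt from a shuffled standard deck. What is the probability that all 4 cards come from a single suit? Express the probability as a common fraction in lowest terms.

44/4165

There are C(52,4) = 270725 possible 4-card hands.
Hands of one suit: 4 suits × C(13,4) = 4·715 = 2860.
Probability = 2860/270725 = 44/4165.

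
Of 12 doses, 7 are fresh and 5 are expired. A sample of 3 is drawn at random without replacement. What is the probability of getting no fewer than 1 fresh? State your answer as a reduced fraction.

Total selections: C(12,3) = 220.
The complement is all 3 are expired: C(5,3) = 10.
Probability = 1 − 10/220 = 210/220 = 21/22.

21/22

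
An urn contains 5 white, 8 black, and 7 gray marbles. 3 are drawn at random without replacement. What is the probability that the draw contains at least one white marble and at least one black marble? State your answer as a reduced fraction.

There are C(20,3) = 1140 possible draws.
By inclusion-exclusion on the complements, draws missing all white or all black: C(15,3) + C(12,3) − C(7,3) = 455 + 220 − 35 = 640.
So draws with at least one of each: 1140 − 640 = 500, probability 500/1140 = 25/57.

25/57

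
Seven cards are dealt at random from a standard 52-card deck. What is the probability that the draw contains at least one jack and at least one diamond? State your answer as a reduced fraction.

There are C(52,7) = 133784560 possible draws.
By inclusion-exclusion on the complements, draws missing all jacks or all diamonds: C(48,7) + C(39,7) − C(36,7) = 73629072 + 15380937 − 8347680 = 80662329.
So draws with at least one of each: 133784560 − 80662329 = 53122231, probability 53122231/133784560.

53122231/133784560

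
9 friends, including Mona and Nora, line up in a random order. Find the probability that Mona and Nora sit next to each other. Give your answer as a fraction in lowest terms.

2/9

There are 9! = 362880 arrangements.
Treat Mona and Nora as a block: 8! arrangements of the blocks × 2 orders within the block = 2·40320 = 80640.
Probability = 80640/362880 = 2/9.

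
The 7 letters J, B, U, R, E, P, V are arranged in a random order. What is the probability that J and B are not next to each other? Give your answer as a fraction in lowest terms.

5/7

There are 7! = 5040 arrangements.
Arrangements with J and B adjacent: 2·6! = 1440.
So not adjacent: 5040 − 1440 = 3600, probability 3600/5040 = 5/7.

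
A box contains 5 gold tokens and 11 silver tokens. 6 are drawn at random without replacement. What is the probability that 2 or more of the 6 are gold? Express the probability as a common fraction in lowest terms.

17/26

Total selections: C(16,6) = 8008.
Count the complement (fewer than 2 gold): C(5,0)·C(11,6) + C(5,1)·C(11,5) = 462 + 2310 = 2772.
Probability = 1 − 2772/8008 = 5236/8008 = 17/26.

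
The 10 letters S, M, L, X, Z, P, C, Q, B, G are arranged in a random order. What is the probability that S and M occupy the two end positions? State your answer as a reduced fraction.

1/45

There are 10! = 3628800 arrangements.
Place S and M at the ends in 2 ways, arrange the remaining 8 in 8! = 40320 ways: 2·40320 = 80640.
Probability = 80640/3628800 = 1/45.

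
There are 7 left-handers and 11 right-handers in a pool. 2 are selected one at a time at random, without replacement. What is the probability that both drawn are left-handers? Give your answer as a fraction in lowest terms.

Multiply the conditional probabilities at each draw: 7/18 · 6/17 = 42/306 = 7/51.

7/51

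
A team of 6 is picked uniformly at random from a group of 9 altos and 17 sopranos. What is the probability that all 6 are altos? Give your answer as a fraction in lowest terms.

6/16445

There are C(26,6) = 230230 possible selections.
Selections with all altos: C(9,6) = 84.
Probability = 84/230230 = 6/16445.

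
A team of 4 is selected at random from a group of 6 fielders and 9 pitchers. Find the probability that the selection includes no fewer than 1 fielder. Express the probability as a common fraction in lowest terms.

Total selections: C(15,4) = 1365.
The complement is all 4 are pitchers: C(9,4) = 126.
Probability = 1 − 126/1365 = 1239/1365 = 59/65.

59/65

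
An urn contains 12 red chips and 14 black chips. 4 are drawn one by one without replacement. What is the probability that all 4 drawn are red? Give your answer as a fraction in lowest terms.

Multiply the conditional probabilities at each draw: 12/26 · 11/25 · 10/24 · 9/23 = 11880/358800 = 99/2990.

99/2990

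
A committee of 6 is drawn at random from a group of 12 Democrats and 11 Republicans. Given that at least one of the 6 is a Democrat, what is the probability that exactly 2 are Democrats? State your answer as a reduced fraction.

Work in counts. Selections with at least one Democrat: C(23,6) − C(11,6) = 100947 − 462 = 100485.
Of those, selections where exactly 2 are Democrats: C(12,2)·C(11,4) = 66·330 = 21780.
Conditional probability = 21780/100485 = 44/203.

44/203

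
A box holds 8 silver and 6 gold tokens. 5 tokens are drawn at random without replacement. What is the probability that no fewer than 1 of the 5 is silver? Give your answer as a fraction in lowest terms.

There are C(14,5) = 2002 ways to choose the 5.
The complement is all 5 are gold: C(6,5) = 6.
Probability = 1 − 6/2002 = 1996/2002 = 998/1001.

998/1001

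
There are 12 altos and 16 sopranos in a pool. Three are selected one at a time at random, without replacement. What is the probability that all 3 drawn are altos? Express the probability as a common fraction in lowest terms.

55/819

Multiply the conditional probabilities at each draw: 12/28 · 11/27 · 10/26 = 1320/19656 = 55/819.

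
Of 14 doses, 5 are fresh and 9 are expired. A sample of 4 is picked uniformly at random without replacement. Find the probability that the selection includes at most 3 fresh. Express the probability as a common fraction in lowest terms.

996/1001

There are C(14,4) = 1001 ways to choose the 4.
Favorable selections (at most 3 fresh): C(5,0)·C(9,4) + C(5,1)·C(9,3) + C(5,2)·C(9,2) + C(5,3)·C(9,1) = 126 + 420 + 360 + 90 = 996.
Probability = 996/1001.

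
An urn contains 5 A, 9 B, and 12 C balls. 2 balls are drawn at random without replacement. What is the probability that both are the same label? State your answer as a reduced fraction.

112/325

There are C(26,2) = 325 ways to draw 2 balls.
All same label: C(5,2) + C(9,2) + C(12,2) = 10 + 36 + 66 = 112.
Probability = 112/325.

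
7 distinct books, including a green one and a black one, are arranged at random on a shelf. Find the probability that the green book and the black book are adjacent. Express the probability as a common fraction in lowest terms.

2/7

There are 7! = 5040 arrangements.
Treat the green book and the black book as a block: 6! arrangements of the blocks × 2 orders within the block = 2·720 = 1440.
Probability = 1440/5040 = 2/7.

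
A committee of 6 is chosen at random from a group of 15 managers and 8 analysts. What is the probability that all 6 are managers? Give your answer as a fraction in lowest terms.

65/1311

There are C(23,6) = 100947 possible selections.
Selections with all managers: C(15,6) = 5005.
Probability = 5005/100947 = 65/1311.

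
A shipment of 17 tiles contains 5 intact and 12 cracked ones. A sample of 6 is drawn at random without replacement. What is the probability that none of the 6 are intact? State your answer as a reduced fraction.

33/442

There are C(17,6) = 12376 possible selections.
Selections with no intact (all cracked): C(12,6) = 924.
Probability = 924/12376 = 33/442.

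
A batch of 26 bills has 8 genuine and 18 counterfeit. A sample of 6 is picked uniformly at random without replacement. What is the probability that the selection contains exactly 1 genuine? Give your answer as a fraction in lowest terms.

4896/16445

There are C(26,6) = 230230 ways to choose 6 from 26.
Selections with exactly 1 genuine: choose 1 of the 8 genuine and 5 of the 18 counterfeit, C(8,1)·C(18,5) = 8·8568 = 68544.
Probability = 68544/230230 = 4896/16445.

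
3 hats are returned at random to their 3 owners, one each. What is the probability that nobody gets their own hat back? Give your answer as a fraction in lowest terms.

1/3

There are 3! = 6 assignments.
By inclusion-exclusion, assignments with no fixed points: C(3,0)·3! − C(3,1)·2! + C(3,2)·1! − C(3,3)·0! = 2.
Probability = 2/6 = 1/3.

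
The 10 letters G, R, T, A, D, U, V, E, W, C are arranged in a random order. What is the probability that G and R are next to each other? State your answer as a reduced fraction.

1/5

There are 10! = 3628800 arrangements.
Treat G and R as a block: 9! arrangements of the blocks × 2 orders within the block = 2·362880 = 725760.
Probability = 725760/3628800 = 1/5.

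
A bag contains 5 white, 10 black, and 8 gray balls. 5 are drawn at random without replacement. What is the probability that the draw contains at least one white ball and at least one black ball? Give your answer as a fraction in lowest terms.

23850/33649

There are C(23,5) = 33649 possible draws.
By inclusion-exclusion on the complements, draws missing all white or all black: C(18,5) + C(13,5) − C(8,5) = 8568 + 1287 − 56 = 9799.
So draws with at least one of each: 33649 − 9799 = 23850, probability 23850/33649.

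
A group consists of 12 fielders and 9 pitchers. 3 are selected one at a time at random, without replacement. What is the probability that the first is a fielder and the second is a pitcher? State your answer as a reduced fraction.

9/35

Multiply the conditional probabilities at each draw: 12/21 · 9/20 = 108/420 = 9/35.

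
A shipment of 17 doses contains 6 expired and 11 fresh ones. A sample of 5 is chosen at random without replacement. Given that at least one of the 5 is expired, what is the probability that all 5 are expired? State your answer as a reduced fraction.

Work in counts. Selections with at least one expired: C(17,5) − C(11,5) = 6188 − 462 = 5726.
Of those, selections where all 5 are expired: C(6,5) = 6.
Conditional probability = 6/5726 = 3/2863.

3/2863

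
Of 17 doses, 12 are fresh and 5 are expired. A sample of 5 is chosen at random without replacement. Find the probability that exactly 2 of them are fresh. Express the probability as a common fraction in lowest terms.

165/1547

Total number of selections: C(17,5) = 6188.
Selections with exactly 2 fresh: choose 2 of the 12 fresh and 3 of the 5 expired, C(12,2)·C(5,3) = 66·10 = 660.
Probability = 660/6188 = 165/1547.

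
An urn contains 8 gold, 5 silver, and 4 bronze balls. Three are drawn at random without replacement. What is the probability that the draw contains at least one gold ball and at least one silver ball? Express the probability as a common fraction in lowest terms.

There are C(17,3) = 680 possible draws.
By inclusion-exclusion on the complements, draws missing all gold or all silver: C(9,3) + C(12,3) − C(4,3) = 84 + 220 − 4 = 300.
So draws with at least one of each: 680 − 300 = 380, probability 380/680 = 19/34.

19/34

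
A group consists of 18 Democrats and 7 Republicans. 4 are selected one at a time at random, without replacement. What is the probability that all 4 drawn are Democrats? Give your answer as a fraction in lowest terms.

306/1265

Multiply the conditional probabilities at each draw: 18/25 · 17/24 · 16/23 · 15/22 = 73440/303600 = 306/1265.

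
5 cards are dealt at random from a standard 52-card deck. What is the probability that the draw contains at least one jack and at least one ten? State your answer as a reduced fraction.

6509/64974

There are C(52,5) = 2598960 possible draws.
By inclusion-exclusion on the complements, draws missing all jacks or all tens: C(48,5) + C(48,5) − C(44,5) = 1712304 + 1712304 − 1086008 = 2338600.
So draws with at least one of each: 2598960 − 2338600 = 260360, probability 260360/2598960 = 6509/64974.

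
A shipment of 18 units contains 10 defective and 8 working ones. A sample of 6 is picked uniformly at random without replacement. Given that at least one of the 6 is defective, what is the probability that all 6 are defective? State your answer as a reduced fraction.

Work in counts. Selections with at least one defective: C(18,6) − C(8,6) = 18564 − 28 = 18536.
Of those, selections where all 6 are defective: C(10,6) = 210.
Conditional probability = 210/18536 = 15/1324.

15/1324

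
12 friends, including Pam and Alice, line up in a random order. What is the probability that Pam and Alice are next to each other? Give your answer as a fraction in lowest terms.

1/6

There are 12! = 479001600 arrangements.
Treat Pam and Alice as a block: 11! arrangements of the blocks × 2 orders within the block = 2·39916800 = 79833600.
Probability = 79833600/479001600 = 1/6.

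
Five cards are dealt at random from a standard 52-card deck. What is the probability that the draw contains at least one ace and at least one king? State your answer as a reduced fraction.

There are C(52,5) = 2598960 possible draws.
By inclusion-exclusion on the complements, draws missing all aces or all kings: C(48,5) + C(48,5) − C(44,5) = 1712304 + 1712304 − 1086008 = 2338600.
So draws with at least one of each: 2598960 − 2338600 = 260360, probability 260360/2598960 = 6509/64974.

6509/64974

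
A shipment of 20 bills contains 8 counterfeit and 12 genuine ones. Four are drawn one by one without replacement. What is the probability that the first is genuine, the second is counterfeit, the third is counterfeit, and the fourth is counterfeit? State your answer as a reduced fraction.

Multiply the conditional probabilities at each draw: 12/20 · 8/19 · 7/18 · 6/17 = 4032/116280 = 56/1615.

56/1615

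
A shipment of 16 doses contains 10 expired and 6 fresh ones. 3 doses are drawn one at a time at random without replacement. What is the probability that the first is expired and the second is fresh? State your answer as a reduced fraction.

1/4

Multiply the conditional probabilities at each draw: 10/16 · 6/15 = 60/240 = 1/4.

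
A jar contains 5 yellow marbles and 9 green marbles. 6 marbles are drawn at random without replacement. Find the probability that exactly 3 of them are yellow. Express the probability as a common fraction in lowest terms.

Total number of selections: C(14,6) = 3003.
Selections with exactly 3 yellow: choose 3 of the 5 yellow and 3 of the 9 green, C(5,3)·C(9,3) = 10·84 = 840.
Probability = 840/3003 = 40/143.

40/143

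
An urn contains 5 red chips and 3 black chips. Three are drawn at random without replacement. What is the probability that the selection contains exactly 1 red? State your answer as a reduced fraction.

15/56

The sample space is all 3-subsets of the 8: C(8,3) = 56.
Selections with exactly 1 red: choose 1 of the 5 red and 2 of the 3 black, C(5,1)·C(3,2) = 5·3 = 15.
Probability = 15/56.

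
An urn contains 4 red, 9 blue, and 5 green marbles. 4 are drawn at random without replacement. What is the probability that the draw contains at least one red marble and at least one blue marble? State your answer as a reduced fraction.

19/30

There are C(18,4) = 3060 possible draws.
By inclusion-exclusion on the complements, draws missing all red or all blue: C(14,4) + C(9,4) − C(5,4) = 1001 + 126 − 5 = 1122.
So draws with at least one of each: 3060 − 1122 = 1938, probability 1938/3060 = 19/30.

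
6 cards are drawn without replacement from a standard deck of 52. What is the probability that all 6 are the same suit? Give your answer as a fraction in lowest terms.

66/195755

There are C(52,6) = 20358520 possible 6-card hands.
Hands of one suit: 4 suits × C(13,6) = 4·1716 = 6864.
Probability = 6864/20358520 = 66/195755.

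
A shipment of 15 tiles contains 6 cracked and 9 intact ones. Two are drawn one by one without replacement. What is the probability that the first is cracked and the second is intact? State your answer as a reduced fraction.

9/35

Multiply the conditional probabilities at each draw: 6/15 · 9/14 = 54/210 = 9/35.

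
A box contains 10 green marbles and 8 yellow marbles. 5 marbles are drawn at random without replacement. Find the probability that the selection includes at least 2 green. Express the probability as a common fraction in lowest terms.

There are C(18,5) = 8568 ways to choose the 5.
Count the complement (fewer than 2 green): C(10,0)·C(8,5) + C(10,1)·C(8,4) = 56 + 700 = 756.
Probability = 1 − 756/8568 = 7812/8568 = 31/34.

31/34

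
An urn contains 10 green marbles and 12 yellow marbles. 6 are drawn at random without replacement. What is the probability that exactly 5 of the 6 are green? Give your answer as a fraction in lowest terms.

144/3553

There are C(22,6) = 74613 ways to choose 6 from 22.
Selections with exactly 5 green: choose 5 of the 10 green and 1 of the 12 yellow, C(10,5)·C(12,1) = 252·12 = 3024.
Probability = 3024/74613 = 144/3553.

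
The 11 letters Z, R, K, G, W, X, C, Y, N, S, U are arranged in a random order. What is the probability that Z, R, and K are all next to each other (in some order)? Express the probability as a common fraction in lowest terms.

3/55

There are 11! = 39916800 arrangements.
Treat the three as one block: 9! placements × 3! orders within the block = 362880·6 = 2177280.
Probability = 2177280/39916800 = 3/55.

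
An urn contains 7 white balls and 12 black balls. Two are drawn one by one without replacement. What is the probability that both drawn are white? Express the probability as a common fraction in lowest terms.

Multiply the conditional probabilities at each draw: 7/19 · 6/18 = 42/342 = 7/57.

7/57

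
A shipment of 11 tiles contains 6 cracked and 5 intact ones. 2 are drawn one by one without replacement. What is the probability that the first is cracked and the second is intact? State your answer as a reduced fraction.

Multiply the conditional probabilities at each draw: 6/11 · 5/10 = 30/110 = 3/11.

3/11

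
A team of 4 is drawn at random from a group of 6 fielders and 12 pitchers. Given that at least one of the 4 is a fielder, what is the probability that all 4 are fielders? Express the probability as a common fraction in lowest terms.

1/171

Work in counts. Selections with at least one fielder: C(18,4) − C(12,4) = 3060 − 495 = 2565.
Of those, selections where all 4 are fielders: C(6,4) = 15.
Conditional probability = 15/2565 = 1/171.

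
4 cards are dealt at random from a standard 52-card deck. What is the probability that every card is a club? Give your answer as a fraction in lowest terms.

There are C(52,4) = 270725 possible 4-card hands.
Hands that are all clubs: C(13,4) = 715.
Probability = 715/270725 = 11/4165.

11/4165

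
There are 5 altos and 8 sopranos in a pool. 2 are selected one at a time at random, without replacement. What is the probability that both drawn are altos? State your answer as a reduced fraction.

5/39

Multiply the conditional probabilities at each draw: 5/13 · 4/12 = 20/156 = 5/39.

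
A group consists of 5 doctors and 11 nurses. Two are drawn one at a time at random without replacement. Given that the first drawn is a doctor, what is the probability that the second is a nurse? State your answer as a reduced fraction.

11/15

After removing one doctor, 15 remain: 4 doctors and 11 nurses.
So the probability the next is a nurse is 11/15.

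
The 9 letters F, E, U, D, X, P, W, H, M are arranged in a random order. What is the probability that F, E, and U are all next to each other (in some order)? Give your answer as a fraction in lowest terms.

1/12

There are 9! = 362880 arrangements.
Treat the three as one block: 7! placements × 3! orders within the block = 5040·6 = 30240.
Probability = 30240/362880 = 1/12.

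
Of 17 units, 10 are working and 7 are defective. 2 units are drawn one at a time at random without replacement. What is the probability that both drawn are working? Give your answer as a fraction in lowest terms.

45/136

Multiply the conditional probabilities at each draw: 10/17 · 9/16 = 90/272 = 45/136.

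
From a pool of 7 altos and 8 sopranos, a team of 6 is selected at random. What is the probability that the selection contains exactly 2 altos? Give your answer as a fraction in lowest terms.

There are C(15,6) = 5005 ways to choose 6 from 15.
Selections with exactly 2 altos: choose 2 of the 7 altos and 4 of the 8 sopranos, C(7,2)·C(8,4) = 21·70 = 1470.
Probability = 1470/5005 = 42/143.

42/143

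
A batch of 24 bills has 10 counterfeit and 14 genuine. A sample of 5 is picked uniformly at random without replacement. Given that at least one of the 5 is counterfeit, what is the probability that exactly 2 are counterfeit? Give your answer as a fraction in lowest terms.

Work in counts. Selections with at least one counterfeit: C(24,5) − C(14,5) = 42504 − 2002 = 40502.
Of those, selections where exactly 2 are counterfeit: C(10,2)·C(14,3) = 45·364 = 16380.
Conditional probability = 16380/40502 = 1170/2893.

1170/2893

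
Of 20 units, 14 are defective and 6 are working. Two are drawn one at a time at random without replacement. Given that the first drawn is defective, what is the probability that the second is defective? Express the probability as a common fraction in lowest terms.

13/19

After removing one defective, 19 remain: 13 defective and 6 working.
So the probability the next is defective is 13/19.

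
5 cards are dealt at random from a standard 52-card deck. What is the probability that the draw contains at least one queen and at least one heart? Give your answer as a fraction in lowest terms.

229297/866320

There are C(52,5) = 2598960 possible draws.
By inclusion-exclusion on the complements, draws missing all queens or all hearts: C(48,5) + C(39,5) − C(36,5) = 1712304 + 575757 − 376992 = 1911069.
So draws with at least one of each: 2598960 − 1911069 = 687891, probability 687891/2598960 = 229297/866320.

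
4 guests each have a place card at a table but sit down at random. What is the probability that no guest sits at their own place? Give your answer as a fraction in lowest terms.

3/8

There are 4! = 24 seatings.
By inclusion-exclusion, seatings with no fixed points: C(4,0)·4! − C(4,1)·3! + C(4,2)·2! − C(4,3)·1! + C(4,4)·0! = 9.
Probability = 9/24 = 3/8.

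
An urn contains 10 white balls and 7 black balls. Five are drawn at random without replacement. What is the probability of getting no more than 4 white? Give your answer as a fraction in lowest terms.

Total selections: C(17,5) = 6188.
The complement is exactly 5 white: C(10,5)·C(7,0) = 252.
Probability = 1 − 252/6188 = 5936/6188 = 212/221.

212/221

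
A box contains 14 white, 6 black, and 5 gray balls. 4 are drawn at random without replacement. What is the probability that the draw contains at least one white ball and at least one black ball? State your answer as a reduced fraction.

8449/12650

There are C(25,4) = 12650 possible draws.
By inclusion-exclusion on the complements, draws missing all white or all black: C(11,4) + C(19,4) − C(5,4) = 330 + 3876 − 5 = 4201.
So draws with at least one of each: 12650 − 4201 = 8449, probability 8449/12650.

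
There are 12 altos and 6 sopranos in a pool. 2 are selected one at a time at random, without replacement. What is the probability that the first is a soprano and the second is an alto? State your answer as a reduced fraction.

Multiply the conditional probabilities at each draw: 6/18 · 12/17 = 72/306 = 4/17.

4/17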